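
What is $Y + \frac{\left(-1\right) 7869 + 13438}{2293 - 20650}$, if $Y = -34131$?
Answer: $- \frac{626548336}{18357} \approx -34131.0$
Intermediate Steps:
$Y + \frac{\left(-1\right) 7869 + 13438}{2293 - 20650} = -34131 + \frac{\left(-1\right) 7869 + 13438}{2293 - 20650} = -34131 + \frac{-7869 + 13438}{-18357} = -34131 + 5569 \left(- \frac{1}{18357}\right) = -34131 - \frac{5569}{18357} = - \frac{626548336}{18357}$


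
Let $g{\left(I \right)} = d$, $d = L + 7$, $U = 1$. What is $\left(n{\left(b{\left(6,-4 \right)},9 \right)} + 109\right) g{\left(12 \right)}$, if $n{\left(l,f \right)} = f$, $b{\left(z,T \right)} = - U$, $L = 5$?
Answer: $1416$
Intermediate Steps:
$d = 12$ ($d = 5 + 7 = 12$)
$b{\left(z,T \right)} = -1$ ($b{\left(z,T \right)} = \left(-1\right) 1 = -1$)
$g{\left(I \right)} = 12$
$\left(n{\left(b{\left(6,-4 \right)},9 \right)} + 109\right) g{\left(12 \right)} = \left(9 + 109\right) 12 = 118 \cdot 12 = 1416$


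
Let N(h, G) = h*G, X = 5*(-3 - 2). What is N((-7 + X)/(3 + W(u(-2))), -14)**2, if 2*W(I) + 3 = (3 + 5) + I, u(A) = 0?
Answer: 802816/121 ≈ 6634.8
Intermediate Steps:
W(I) = 5/2 + I/2 (W(I) = -3/2 + ((3 + 5) + I)/2 = -3/2 + (8 + I)/2 = -3/2 + (4 + I/2) = 5/2 + I/2)
X = -25 (X = 5*(-5) = -25)
N(h, G) = G*h
N((-7 + X)/(3 + W(u(-2))), -14)**2 = (-14*(-7 - 25)/(3 + (5/2 + (1/2)*0)))**2 = (-(-448)/(3 + (5/2 + 0)))**2 = (-(-448)/(3 + 5/2))**2 = (-(-448)/11/2)**2 = (-(-448)*2/11)**2 = (-14*(-64/11))**2 = (896/11)**2 = 802816/121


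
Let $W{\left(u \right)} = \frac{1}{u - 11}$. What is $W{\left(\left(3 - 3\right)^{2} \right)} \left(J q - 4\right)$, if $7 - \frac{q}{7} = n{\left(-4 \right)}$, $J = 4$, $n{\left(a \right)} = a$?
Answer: $- \frac{304}{11} \approx -27.636$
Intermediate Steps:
$q = 77$ ($q = 49 - -28 = 49 + 28 = 77$)
$W{\left(u \right)} = \frac{1}{-11 + u}$
$W{\left(\left(3 - 3\right)^{2} \right)} \left(J q - 4\right) = \frac{4 \cdot 77 - 4}{-11 + \left(3 - 3\right)^{2}} = \frac{308 - 4}{-11 + 0^{2}} = \frac{1}{-11 + 0} \cdot 304 = \frac{1}{-11} \cdot 304 = \left(- \frac{1}{11}\right) 304 = - \frac{304}{11}$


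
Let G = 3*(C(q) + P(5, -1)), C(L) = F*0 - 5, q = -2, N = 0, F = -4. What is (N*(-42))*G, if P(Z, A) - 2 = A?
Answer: 0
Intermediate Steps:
P(Z, A) = 2 + A
C(L) = -5 (C(L) = -4*0 - 5 = 0 - 5 = -5)
G = -12 (G = 3*(-5 + (2 - 1)) = 3*(-5 + 1) = 3*(-4) = -12)
(N*(-42))*G = (0*(-42))*(-12) = 0*(-12) = 0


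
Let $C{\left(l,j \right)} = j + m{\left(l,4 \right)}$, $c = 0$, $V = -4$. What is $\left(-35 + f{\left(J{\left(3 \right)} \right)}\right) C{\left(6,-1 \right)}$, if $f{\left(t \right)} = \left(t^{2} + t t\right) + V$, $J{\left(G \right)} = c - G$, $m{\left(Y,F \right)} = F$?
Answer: $-63$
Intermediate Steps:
$C{\left(l,j \right)} = 4 + j$ ($C{\left(l,j \right)} = j + 4 = 4 + j$)
$J{\left(G \right)} = - G$ ($J{\left(G \right)} = 0 - G = - G$)
$f{\left(t \right)} = -4 + 2 t^{2}$ ($f{\left(t \right)} = \left(t^{2} + t t\right) - 4 = \left(t^{2} + t^{2}\right) - 4 = 2 t^{2} - 4 = -4 + 2 t^{2}$)
$\left(-35 + f{\left(J{\left(3 \right)} \right)}\right) C{\left(6,-1 \right)} = \left(-35 - \left(4 - 2 \left(\left(-1\right) 3\right)^{2}\right)\right) \left(4 - 1\right) = \left(-35 - \left(4 - 2 \left(-3\right)^{2}\right)\right) 3 = \left(-35 + \left(-4 + 2 \cdot 9\right)\right) 3 = \left(-35 + \left(-4 + 18\right)\right) 3 = \left(-35 + 14\right) 3 = \left(-21\right) 3 = -63$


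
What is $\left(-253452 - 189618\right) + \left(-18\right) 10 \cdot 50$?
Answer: $-452070$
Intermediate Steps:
$\left(-253452 - 189618\right) + \left(-18\right) 10 \cdot 50 = -443070 - 9000 = -452070$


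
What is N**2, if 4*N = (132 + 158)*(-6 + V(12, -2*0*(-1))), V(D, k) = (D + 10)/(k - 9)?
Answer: 30360100/81 ≈ 3.7482e+5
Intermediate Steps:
V(D, k) = (10 + D)/(-9 + k)
N = -5510/9 (N = ((132 + 158)*(-6 + (10 + 12)/(-9 - 2*0*(-1))))/4 = (290*(-6 + 22/(-9 + 0*(-1))))/4 = (290*(-6 + 22/(-9 + 0)))/4 = (290*(-6 + 22/(-9)))/4 = (290*(-6 - 1/9*22))/4 = (290*(-6 - 22/9))/4 = (290*(-76/9))/4 = (1/4)*(-22040/9) = -5510/9 ≈ -612.22)
N**2 = (-5510/9)**2 = 30360100/81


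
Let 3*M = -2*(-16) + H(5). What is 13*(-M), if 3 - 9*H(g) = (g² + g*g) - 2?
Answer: -117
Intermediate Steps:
H(g) = 5/9 - 2*g²/9 (H(g) = ⅓ - ((g² + g*g) - 2)/9 = ⅓ - ((g² + g²) - 2)/9 = ⅓ - (2*g² - 2)/9 = ⅓ - (-2 + 2*g²)/9 = ⅓ + (2/9 - 2*g²/9) = 5/9 - 2*g²/9)
M = 9 (M = (-2*(-16) + (5/9 - 2/9*5²))/3 = (32 + (5/9 - 2/9*25))/3 = (32 + (5/9 - 50/9))/3 = (32 - 5)/3 = (⅓)*27 = 9)
13*(-M) = 13*(-1*9) = 13*(-9) = -117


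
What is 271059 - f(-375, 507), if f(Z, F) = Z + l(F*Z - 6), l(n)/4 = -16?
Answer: 271498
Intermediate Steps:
l(n) = -64 (l(n) = 4*(-16) = -64)
f(Z, F) = -64 + Z (f(Z, F) = Z - 64 = -64 + Z)
271059 - f(-375, 507) = 271059 - (-64 - 375) = 271059 - 1*(-439) = 271059 + 439 = 271498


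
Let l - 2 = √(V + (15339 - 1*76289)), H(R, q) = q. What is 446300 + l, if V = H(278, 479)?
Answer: 446302 + 3*I*√6719 ≈ 4.463e+5 + 245.91*I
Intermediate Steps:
V = 479
l = 2 + 3*I*√6719 (l = 2 + √(479 + (15339 - 1*76289)) = 2 + √(479 + (15339 - 76289)) = 2 + √(479 - 60950) = 2 + √(-60471) = 2 + 3*I*√6719 ≈ 2.0 + 245.91*I)
446300 + l = 446300 + (2 + 3*I*√6719) = 446302 + 3*I*√6719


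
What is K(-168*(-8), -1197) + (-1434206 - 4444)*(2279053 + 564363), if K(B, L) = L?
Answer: -4090680429597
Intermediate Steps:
K(-168*(-8), -1197) + (-1434206 - 4444)*(2279053 + 564363) = -1197 + (-1434206 - 4444)*(2279053 + 564363) = -1197 - 1438650*2843416 = -1197 - 4090680428400 = -4090680429597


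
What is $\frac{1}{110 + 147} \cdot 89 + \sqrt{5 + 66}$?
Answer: $\frac{89}{257} + \sqrt{71} \approx 8.7725$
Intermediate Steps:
$\frac{1}{110 + 147} \cdot 89 + \sqrt{5 + 66} = \frac{1}{257} \cdot 89 + \sqrt{71} = \frac{89}{257} + \sqrt{71}$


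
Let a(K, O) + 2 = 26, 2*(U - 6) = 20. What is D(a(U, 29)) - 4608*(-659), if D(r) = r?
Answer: 3036696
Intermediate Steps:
U = 16 (U = 6 + (1/2)*20 = 6 + 10 = 16)
a(K, O) = 24 (a(K, O) = -2 + 26 = 24)
D(a(U, 29)) - 4608*(-659) = 24 - 4608*(-659) = 24 - 1*(-3036672) = 24 + 3036672 = 3036696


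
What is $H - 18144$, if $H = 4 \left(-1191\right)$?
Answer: $-22908$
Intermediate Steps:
$H = -4764$
$H - 18144 = -4764 - 18144 = -22908$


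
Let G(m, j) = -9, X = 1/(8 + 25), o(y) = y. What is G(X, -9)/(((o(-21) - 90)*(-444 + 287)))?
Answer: -3/5809 ≈ -0.00051644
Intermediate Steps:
X = 1/33 ≈ 0.030303
G(X, -9)/(((o(-21) - 90)*(-444 + 287))) = -9*1/((-444 + 287)*(-21 - 90)) = -9/((-111*(-157))) = -9/17427 = -9*1/17427 = -3/5809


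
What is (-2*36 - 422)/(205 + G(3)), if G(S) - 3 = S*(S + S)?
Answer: -247/113 ≈ -2.1858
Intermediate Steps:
G(S) = 3 + 2*S**2 (G(S) = 3 + S*(S + S) = 3 + S*(2*S) = 3 + 2*S**2)
(-2*36 - 422)/(205 + G(3)) = (-2*36 - 422)/(205 + (3 + 2*3**2)) = (-72 - 422)/(205 + (3 + 2*9)) = -494/(205 + (3 + 18)) = -494/(205 + 21) = -494/226 = -494*1/226 = -247/113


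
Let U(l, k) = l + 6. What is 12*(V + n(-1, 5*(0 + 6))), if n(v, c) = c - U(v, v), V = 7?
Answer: 384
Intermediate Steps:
U(l, k) = 6 + l
n(v, c) = -6 + c - v (n(v, c) = c - (6 + v) = c + (-6 - v) = -6 + c - v)
12*(V + n(-1, 5*(0 + 6))) = 12*(7 + (-6 + 5*(0 + 6) - 1*(-1))) = 12*(7 + (-6 + 5*6 + 1)) = 12*(7 + (-6 + 30 + 1)) = 12*(7 + 25) = 12*32 = 384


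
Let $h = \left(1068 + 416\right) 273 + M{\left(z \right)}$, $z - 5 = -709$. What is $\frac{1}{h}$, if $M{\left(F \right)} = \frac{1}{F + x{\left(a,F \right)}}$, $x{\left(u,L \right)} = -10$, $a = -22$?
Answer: $\frac{714}{289264247} \approx 2.4683 \cdot 10^{-6}$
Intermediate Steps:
$z = -704$ ($z = 5 - 709 = -704$)
$M{\left(F \right)} = \frac{1}{-10 + F}$ ($M{\left(F \right)} = \frac{1}{F - 10} = \frac{1}{-10 + F}$)
$h = \frac{289264247}{714}$ ($h = \left(1068 + 416\right) 273 + \frac{1}{-10 - 704} = 1484 \cdot 273 + \frac{1}{-714} = 405132 - \frac{1}{714} = \frac{289264247}{714} \approx 4.0513 \cdot 10^{5}$)
$\frac{1}{h} = \frac{1}{\frac{289264247}{714}} = \frac{714}{289264247}$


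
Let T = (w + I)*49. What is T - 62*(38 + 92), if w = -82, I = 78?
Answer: -8256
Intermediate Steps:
T = -196 (T = (-82 + 78)*49 = -4*49 = -196)
T - 62*(38 + 92) = -196 - 62*(38 + 92) = -196 - 62*130 = -196 - 8060 = -8256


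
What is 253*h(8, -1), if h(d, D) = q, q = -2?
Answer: -506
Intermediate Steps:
h(d, D) = -2
253*h(8, -1) = 253*(-2) = -506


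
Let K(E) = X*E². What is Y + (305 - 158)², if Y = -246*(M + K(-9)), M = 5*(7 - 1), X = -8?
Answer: 173637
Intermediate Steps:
M = 30 (M = 5*6 = 30)
K(E) = -8*E²
Y = 152028 (Y = -246*(30 - 8*(-9)²) = -246*(30 - 8*81) = -246*(30 - 648) = -246*(-618) = 152028)
Y + (305 - 158)² = 152028 + (305 - 158)² = 152028 + 147² = 152028 + 21609 = 173637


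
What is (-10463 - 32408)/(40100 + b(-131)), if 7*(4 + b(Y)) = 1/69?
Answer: -20706693/19366369 ≈ -1.0692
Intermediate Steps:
b(Y) = -1931/483 (b(Y) = -4 + (1/7)/69 = -4 + (1/7)*(1/69) = -4 + 1/483 = -1931/483)
(-10463 - 32408)/(40100 + b(-131)) = (-10463 - 32408)/(40100 - 1931/483) = -42871/19366369/483 = -42871*483/19366369 = -20706693/19366369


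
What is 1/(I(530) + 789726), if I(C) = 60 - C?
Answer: 1/789256 ≈ 1.2670e-6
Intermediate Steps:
1/(I(530) + 789726) = 1/((60 - 1*530) + 789726) = 1/((60 - 530) + 789726) = 1/(-470 + 789726) = 1/789256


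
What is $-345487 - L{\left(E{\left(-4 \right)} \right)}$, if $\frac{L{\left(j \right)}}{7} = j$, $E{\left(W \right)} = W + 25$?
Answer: $-345634$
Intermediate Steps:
$E{\left(W \right)} = 25 + W$
$L{\left(j \right)} = 7 j$
$-345487 - L{\left(E{\left(-4 \right)} \right)} = -345487 - 7 \left(25 - 4\right) = -345487 - 7 \cdot 21 = -345487 - 147 = -345634$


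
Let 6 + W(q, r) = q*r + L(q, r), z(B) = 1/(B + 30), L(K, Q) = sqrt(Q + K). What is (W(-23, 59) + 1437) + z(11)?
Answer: 3281/41 ≈ 80.024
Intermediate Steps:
L(K, Q) = sqrt(K + Q)
z(B) = 1/(30 + B)
W(q, r) = -6 + sqrt(q + r) + q*r (W(q, r) = -6 + (q*r + sqrt(q + r)) = -6 + (sqrt(q + r) + q*r) = -6 + sqrt(q + r) + q*r)
(W(-23, 59) + 1437) + z(11) = ((-6 + sqrt(-23 + 59) - 23*59) + 1437) + 1/(30 + 11) = ((-6 + sqrt(36) - 1357) + 1437) + 1/41 = ((-6 + 6 - 1357) + 1437) + 1/41 = (-1357 + 1437) + 1/41 = 80 + 1/41 = 3281/41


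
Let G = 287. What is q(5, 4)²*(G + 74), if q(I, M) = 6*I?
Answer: 324900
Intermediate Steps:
q(5, 4)²*(G + 74) = (6*5)²*(287 + 74) = 30²*361 = 900*361 = 324900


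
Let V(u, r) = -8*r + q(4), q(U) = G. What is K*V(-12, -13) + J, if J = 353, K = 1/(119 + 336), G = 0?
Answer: 12363/35 ≈ 353.23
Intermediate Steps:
q(U) = 0
K = 1/455 ≈ 0.0021978
V(u, r) = -8*r (V(u, r) = -8*r + 0 = -8*r)
K*V(-12, -13) + J = (-8*(-13))/455 + 353 = (1/455)*104 + 353 = 8/35 + 353 = 12363/35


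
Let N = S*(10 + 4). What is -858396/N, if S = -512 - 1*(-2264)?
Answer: -10219/292 ≈ -34.997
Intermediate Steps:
S = 1752 (S = -512 + 2264 = 1752)
N = 24528 (N = 1752*(10 + 4) = 1752*14 = 24528)
-858396/N = -858396/24528 = -858396*1/24528 = -10219/292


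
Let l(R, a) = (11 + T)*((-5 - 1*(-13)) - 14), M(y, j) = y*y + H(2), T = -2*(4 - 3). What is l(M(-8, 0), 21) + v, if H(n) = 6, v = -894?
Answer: -948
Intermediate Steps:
T = -2 (T = -2*1 = -2)
M(y, j) = 6 + y**2 (M(y, j) = y*y + 6 = y**2 + 6 = 6 + y**2)
l(R, a) = -54 (l(R, a) = (11 - 2)*((-5 - 1*(-13)) - 14) = 9*((-5 + 13) - 14) = 9*(8 - 14) = 9*(-6) = -54)
l(M(-8, 0), 21) + v = -54 - 894 = -948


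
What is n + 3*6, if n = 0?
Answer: 18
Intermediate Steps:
n + 3*6 = 0 + 3*6 = 0 + 18 = 18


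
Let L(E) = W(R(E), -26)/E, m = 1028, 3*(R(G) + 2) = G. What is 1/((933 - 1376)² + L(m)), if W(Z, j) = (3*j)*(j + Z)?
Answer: 257/50429857 ≈ 5.0962e-6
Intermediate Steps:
R(G) = -2 + G/3
W(Z, j) = 3*j*(Z + j) (W(Z, j) = (3*j)*(Z + j) = 3*j*(Z + j))
L(E) = (2184 - 26*E)/E (L(E) = (3*(-26)*((-2 + E/3) - 26))/E = (3*(-26)*(-28 + E/3))/E = (2184 - 26*E)/E)
1/((933 - 1376)² + L(m)) = 1/((933 - 1376)² + (-26 + 2184/1028)) = 1/((-443)² + (-26 + 2184*(1/1028))) = 1/(196249 + (-26 + 546/257)) = 1/(196249 - 6136/257) = 1/(50429857/257) = 257/50429857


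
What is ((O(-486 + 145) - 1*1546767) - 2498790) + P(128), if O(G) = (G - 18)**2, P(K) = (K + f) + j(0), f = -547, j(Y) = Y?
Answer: -3917095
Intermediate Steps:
P(K) = -547 + K (P(K) = (K - 547) + 0 = (-547 + K) + 0 = -547 + K)
O(G) = (-18 + G)**2
((O(-486 + 145) - 1*1546767) - 2498790) + P(128) = (((-18 + (-486 + 145))**2 - 1*1546767) - 2498790) + (-547 + 128) = (((-18 - 341)**2 - 1546767) - 2498790) - 419 = (((-359)**2 - 1546767) - 2498790) - 419 = ((128881 - 1546767) - 2498790) - 419 = (-1417886 - 2498790) - 419 = -3916676 - 419 = -3917095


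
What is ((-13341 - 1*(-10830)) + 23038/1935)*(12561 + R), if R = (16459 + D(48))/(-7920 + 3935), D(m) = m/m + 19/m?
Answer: -11614874240986807/370126800 ≈ -3.1381e+7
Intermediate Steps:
D(m) = 1 + 19/m
R = -790099/191280 (R = (16459 + (19 + 48)/48)/(-7920 + 3935) = (16459 + (1/48)*67)/(-3985) = (16459 + 67/48)*(-1/3985) = (790099/48)*(-1/3985) = -790099/191280 ≈ -4.1306)
((-13341 - 1*(-10830)) + 23038/1935)*(12561 + R) = ((-13341 - 1*(-10830)) + 23038/1935)*(12561 - 790099/191280) = ((-13341 + 10830) + 23038*(1/1935))*(2401877981/191280) = (-2511 + 23038/1935)*(2401877981/191280) = -4835747/1935*2401877981/191280 = -11614874240986807/370126800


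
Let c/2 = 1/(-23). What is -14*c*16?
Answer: 448/23 ≈ 19.478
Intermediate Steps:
c = -2/23 (c = 2/(-23) = 2*(-1/23) = -2/23 ≈ -0.086957)
-14*c*16 = -14*(-2/23)*16 = (28/23)*16 = 448/23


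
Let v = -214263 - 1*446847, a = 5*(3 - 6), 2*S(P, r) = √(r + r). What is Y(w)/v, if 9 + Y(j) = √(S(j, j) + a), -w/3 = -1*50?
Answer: 3/220370 - √(-15 + 5*√3)/661110 ≈ 1.3613e-5 - 3.8086e-6*I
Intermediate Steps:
S(P, r) = √2*√r/2 (S(P, r) = √(r + r)/2 = √(2*r)/2 = (√2*√r)/2 = √2*√r/2)
w = 150 (w = -(-3)*50 = -3*(-50) = 150)
a = -15 (a = 5*(-3) = -15)
Y(j) = -9 + √(-15 + √2*√j/2) (Y(j) = -9 + √(√2*√j/2 - 15) = -9 + √(-15 + √2*√j/2))
v = -661110 (v = -214263 - 446847 = -661110)
Y(w)/v = (-9 + √(-60 + 2*√2*√150)/2)/(-661110) = (-9 + √(-60 + 2*√2*(5*√6))/2)*(-1/661110) = (-9 + √(-60 + 20*√3)/2)*(-1/661110) = 3/220370 - √(-60 + 20*√3)/1322220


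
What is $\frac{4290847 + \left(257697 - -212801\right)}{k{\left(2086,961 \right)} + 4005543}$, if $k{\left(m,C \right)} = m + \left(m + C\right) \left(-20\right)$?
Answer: $\frac{1587115}{1315563} \approx 1.2064$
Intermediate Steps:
$k{\left(m,C \right)} = - 20 C - 19 m$ ($k{\left(m,C \right)} = m + \left(C + m\right) \left(-20\right) = m - \left(20 C + 20 m\right) = - 20 C - 19 m$)
$\frac{4290847 + \left(257697 - -212801\right)}{k{\left(2086,961 \right)} + 4005543} = \frac{4290847 + \left(257697 - -212801\right)}{\left(\left(-20\right) 961 - 39634\right) + 4005543} = \frac{4290847 + \left(257697 + 212801\right)}{\left(-19220 - 39634\right) + 4005543} = \frac{4290847 + 470498}{-58854 + 4005543} = \frac{4761345}{3946689} = 4761345 \cdot \frac{1}{3946689} = \frac{1587115}{1315563}$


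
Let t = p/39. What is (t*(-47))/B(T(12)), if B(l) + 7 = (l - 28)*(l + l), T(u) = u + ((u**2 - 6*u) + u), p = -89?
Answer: 4183/508911 ≈ 0.0082195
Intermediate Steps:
T(u) = u**2 - 4*u (T(u) = u + (u**2 - 5*u) = u**2 - 4*u)
B(l) = -7 + 2*l*(-28 + l) (B(l) = -7 + (l - 28)*(l + l) = -7 + (-28 + l)*(2*l) = -7 + 2*l*(-28 + l))
t = -89/39 ≈ -2.2821
(t*(-47))/B(T(12)) = (-89/39*(-47))/(-7 - 672*(-4 + 12) + 2*(12*(-4 + 12))**2) = 4183/(39*(-7 - 672*8 + 2*(12*8)**2)) = 4183/(39*(-7 - 56*96 + 2*96**2)) = 4183/(39*(-7 - 5376 + 2*9216)) = 4183/(39*(-7 - 5376 + 18432)) = (4183/39)/13049 = (4183/39)*(1/13049) = 4183/508911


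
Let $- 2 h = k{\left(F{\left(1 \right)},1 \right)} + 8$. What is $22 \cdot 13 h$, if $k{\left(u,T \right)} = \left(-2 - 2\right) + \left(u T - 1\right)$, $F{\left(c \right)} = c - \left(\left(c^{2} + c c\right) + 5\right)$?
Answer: $429$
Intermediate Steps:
$F{\left(c \right)} = -5 + c - 2 c^{2}$ ($F{\left(c \right)} = c - \left(\left(c^{2} + c^{2}\right) + 5\right) = c - \left(2 c^{2} + 5\right) = c - \left(5 + 2 c^{2}\right) = -5 + c - 2 c^{2}$)
$k{\left(u,T \right)} = -5 + T u$ ($k{\left(u,T \right)} = -4 + \left(T u - 1\right) = -4 + \left(-1 + T u\right) = -5 + T u$)
$h = \frac{3}{2}$ ($h = - \frac{\left(-5 + 1 \left(-5 + 1 - 2 \cdot 1^{2}\right)\right) + 8}{2} = - \frac{\left(-5 + 1 \left(-5 + 1 - 2\right)\right) + 8}{2} = - \frac{\left(-5 + 1 \left(-6\right)\right) + 8}{2} = - \frac{\left(-5 - 6\right) + 8}{2} = - \frac{-11 + 8}{2} = \left(- \frac{1}{2}\right) \left(-3\right) = \frac{3}{2} \approx 1.5$)
$22 \cdot 13 h = 22 \cdot 13 \cdot \frac{3}{2} = 286 \cdot \frac{3}{2} = 429$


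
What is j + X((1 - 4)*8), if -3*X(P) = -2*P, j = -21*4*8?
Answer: -688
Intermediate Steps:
j = -672 (j = -84*8 = -672)
X(P) = 2*P/3 (X(P) = -(-2)*P/3 = 2*P/3)
j + X((1 - 4)*8) = -672 + 2*((1 - 4)*8)/3 = -672 + 2*(-3*8)/3 = -672 + (2/3)*(-24) = -672 - 16 = -688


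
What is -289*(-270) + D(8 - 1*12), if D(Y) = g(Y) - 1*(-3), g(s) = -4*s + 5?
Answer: 78054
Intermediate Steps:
g(s) = 5 - 4*s
D(Y) = 8 - 4*Y (D(Y) = (5 - 4*Y) - 1*(-3) = (5 - 4*Y) + 3 = 8 - 4*Y)
-289*(-270) + D(8 - 1*12) = -289*(-270) + (8 - 4*(8 - 1*12)) = 78030 + (8 - 4*(8 - 12)) = 78030 + (8 - 4*(-4)) = 78030 + (8 + 16) = 78030 + 24 = 78054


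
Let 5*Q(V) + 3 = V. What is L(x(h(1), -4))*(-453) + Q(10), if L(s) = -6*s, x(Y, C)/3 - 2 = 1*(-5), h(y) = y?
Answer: -122303/5 ≈ -24461.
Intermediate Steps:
Q(V) = -3/5 + V/5
x(Y, C) = -9 (x(Y, C) = 6 + 3*(1*(-5)) = 6 + 3*(-5) = 6 - 15 = -9)
L(x(h(1), -4))*(-453) + Q(10) = -6*(-9)*(-453) + (-3/5 + (1/5)*10) = 54*(-453) + (-3/5 + 2) = -24462 + 7/5 = -122303/5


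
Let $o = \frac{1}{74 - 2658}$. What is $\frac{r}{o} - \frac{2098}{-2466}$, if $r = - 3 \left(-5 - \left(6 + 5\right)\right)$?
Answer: $- \frac{152930407}{1233} \approx -1.2403 \cdot 10^{5}$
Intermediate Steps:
$r = 48$ ($r = - 3 \left(-5 - 11\right) = \left(-3\right) \left(-16\right) = 48$)
$o = - \frac{1}{2584}$ ($o = \frac{1}{-2584} = - \frac{1}{2584} \approx -0.000387$)
$\frac{r}{o} - \frac{2098}{-2466} = \frac{48}{- \frac{1}{2584}} - \frac{2098}{-2466} = 48 \left(-2584\right) - - \frac{1049}{1233} = -124032 + \frac{1049}{1233} = - \frac{152930407}{1233}$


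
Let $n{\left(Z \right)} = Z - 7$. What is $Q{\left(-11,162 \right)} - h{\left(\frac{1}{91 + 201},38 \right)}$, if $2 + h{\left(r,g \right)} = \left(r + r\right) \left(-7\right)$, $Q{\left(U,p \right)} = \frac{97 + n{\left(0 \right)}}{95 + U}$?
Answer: $\frac{1594}{511} \approx 3.1194$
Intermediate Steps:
$n{\left(Z \right)} = -7 + Z$
$Q{\left(U,p \right)} = \frac{90}{95 + U}$ ($Q{\left(U,p \right)} = \frac{97 + \left(-7 + 0\right)}{95 + U} = \frac{97 - 7}{95 + U} = \frac{90}{95 + U}$)
$h{\left(r,g \right)} = -2 - 14 r$ ($h{\left(r,g \right)} = -2 + \left(r + r\right) \left(-7\right) = -2 + 2 r \left(-7\right) = -2 - 14 r$)
$Q{\left(-11,162 \right)} - h{\left(\frac{1}{91 + 201},38 \right)} = \frac{90}{95 - 11} - \left(-2 - \frac{14}{91 + 201}\right) = \frac{90}{84} - \left(-2 - \frac{14}{292}\right) = 90 \cdot \frac{1}{84} - \left(-2 - \frac{7}{146}\right) = \frac{15}{14} - \left(-2 - \frac{7}{146}\right) = \frac{15}{14} - - \frac{299}{146} = \frac{15}{14} + \frac{299}{146} = \frac{1594}{511}$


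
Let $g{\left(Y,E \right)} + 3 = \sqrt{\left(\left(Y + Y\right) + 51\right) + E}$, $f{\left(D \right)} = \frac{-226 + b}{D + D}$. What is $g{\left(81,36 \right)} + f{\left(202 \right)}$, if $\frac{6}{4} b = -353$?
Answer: $- \frac{1255}{303} + \sqrt{249} \approx 11.638$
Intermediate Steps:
$b = - \frac{706}{3}$ ($b = \frac{2}{3} \left(-353\right) = - \frac{706}{3} \approx -235.33$)
$f{\left(D \right)} = - \frac{692}{3 D}$ ($f{\left(D \right)} = \frac{-226 - \frac{706}{3}}{D + D} = - \frac{1384}{3 \cdot 2 D} = - \frac{1384 \frac{1}{2 D}}{3} = - \frac{692}{3 D}$)
$g{\left(Y,E \right)} = -3 + \sqrt{51 + E + 2 Y}$ ($g{\left(Y,E \right)} = -3 + \sqrt{\left(\left(Y + Y\right) + 51\right) + E} = -3 + \sqrt{\left(2 Y + 51\right) + E} = -3 + \sqrt{\left(51 + 2 Y\right) + E} = -3 + \sqrt{51 + E + 2 Y}$)
$g{\left(81,36 \right)} + f{\left(202 \right)} = \left(-3 + \sqrt{51 + 36 + 2 \cdot 81}\right) - \frac{692}{3 \cdot 202} = \left(-3 + \sqrt{51 + 36 + 162}\right) - \frac{346}{303} = \left(-3 + \sqrt{249}\right) - \frac{346}{303} = - \frac{1255}{303} + \sqrt{249}$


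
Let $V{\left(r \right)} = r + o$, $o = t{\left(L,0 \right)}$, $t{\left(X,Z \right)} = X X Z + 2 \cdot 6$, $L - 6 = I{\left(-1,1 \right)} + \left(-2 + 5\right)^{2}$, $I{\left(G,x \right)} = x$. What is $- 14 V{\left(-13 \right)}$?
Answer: $14$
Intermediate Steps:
$L = 16$ ($L = 6 + \left(1 + \left(-2 + 5\right)^{2}\right) = 6 + \left(1 + 3^{2}\right) = 6 + \left(1 + 9\right) = 6 + 10 = 16$)
$t{\left(X,Z \right)} = 12 + Z X^{2}$ ($t{\left(X,Z \right)} = X^{2} Z + 12 = Z X^{2} + 12 = 12 + Z X^{2}$)
$o = 12$ ($o = 12 + 0 \cdot 16^{2} = 12 + 0 \cdot 256 = 12 + 0 = 12$)
$V{\left(r \right)} = 12 + r$ ($V{\left(r \right)} = r + 12 = 12 + r$)
$- 14 V{\left(-13 \right)} = - 14 \left(12 - 13\right) = \left(-14\right) \left(-1\right) = 14$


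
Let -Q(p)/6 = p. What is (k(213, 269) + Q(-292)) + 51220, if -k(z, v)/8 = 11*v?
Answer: 29300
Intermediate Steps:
k(z, v) = -88*v
Q(p) = -6*p
(k(213, 269) + Q(-292)) + 51220 = (-88*269 - 6*(-292)) + 51220 = (-23672 + 1752) + 51220 = -21920 + 51220 = 29300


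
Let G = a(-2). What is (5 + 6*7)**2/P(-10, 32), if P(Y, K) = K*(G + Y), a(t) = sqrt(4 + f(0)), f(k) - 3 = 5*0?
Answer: -11045/1488 - 2209*sqrt(7)/2976 ≈ -9.3866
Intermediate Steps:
f(k) = 3 (f(k) = 3 + 5*0 = 3 + 0 = 3)
a(t) = sqrt(7) (a(t) = sqrt(4 + 3) = sqrt(7))
G = sqrt(7) ≈ 2.6458
P(Y, K) = K*(Y + sqrt(7)) (P(Y, K) = K*(sqrt(7) + Y) = K*(Y + sqrt(7)))
(5 + 6*7)**2/P(-10, 32) = (5 + 6*7)**2/((32*(-10 + sqrt(7)))) = (5 + 42)**2/(-320 + 32*sqrt(7)) = 47**2/(-320 + 32*sqrt(7)) = 2209/(-320 + 32*sqrt(7))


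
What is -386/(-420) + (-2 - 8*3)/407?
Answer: 73091/85470 ≈ 0.85517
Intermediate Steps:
-386/(-420) + (-2 - 8*3)/407 = -386*(-1/420) + (-2 - 24)*(1/407) = 193/210 - 26*1/407 = 193/210 - 26/407 = 73091/85470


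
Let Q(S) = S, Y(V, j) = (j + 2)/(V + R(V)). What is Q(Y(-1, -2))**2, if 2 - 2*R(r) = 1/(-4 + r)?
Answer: 0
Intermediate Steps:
R(r) = 1 - 1/(2*(-4 + r))
Y(V, j) = (2 + j)/(V + (-9/2 + V)/(-4 + V)) (Y(V, j) = (j + 2)/(V + (-9/2 + V)/(-4 + V)) = (2 + j)/(V + (-9/2 + V)/(-4 + V)))
Q(Y(-1, -2))**2 = (2*(-4 - 1)*(2 - 2)/(-9 + 2*(-1) + 2*(-1)*(-4 - 1)))**2 = (2*(-5)*0/(-9 - 2 + 2*(-1)*(-5)))**2 = (2*(-5)*0/(-9 - 2 + 10))**2 = (2*(-5)*0/(-1))**2 = (2*(-1)*(-5)*0)**2 = 0**2 = 0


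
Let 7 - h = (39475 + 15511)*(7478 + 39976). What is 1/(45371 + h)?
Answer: -1/2609260266 ≈ -3.8325e-10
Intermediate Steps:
h = -2609305637 (h = 7 - (39475 + 15511)*(7478 + 39976) = 7 - 54986*47454 = 7 - 1*2609305644 = 7 - 2609305644 = -2609305637)
1/(45371 + h) = 1/(45371 - 2609305637) = 1/(-2609260266) = -1/2609260266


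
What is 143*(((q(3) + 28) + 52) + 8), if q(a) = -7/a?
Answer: 36751/3 ≈ 12250.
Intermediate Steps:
143*(((q(3) + 28) + 52) + 8) = 143*(((-7/3 + 28) + 52) + 8) = 143*((77/3 + 52) + 8) = 143*(233/3 + 8) = 143*(257/3) = 36751/3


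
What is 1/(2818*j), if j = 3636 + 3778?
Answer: 1/20892652 ≈ 4.7864e-8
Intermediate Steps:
j = 7414
1/(2818*j) = 1/(2818*7414) = (1/2818)*(1/7414) = 1/20892652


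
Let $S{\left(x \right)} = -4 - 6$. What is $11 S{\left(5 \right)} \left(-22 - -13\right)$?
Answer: $990$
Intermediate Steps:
$S{\left(x \right)} = -10$ ($S{\left(x \right)} = -4 - 6 = -10$)
$11 S{\left(5 \right)} \left(-22 - -13\right) = 11 \left(-10\right) \left(-22 - -13\right) = - 110 \left(-22 + 13\right) = \left(-110\right) \left(-9\right) = 990$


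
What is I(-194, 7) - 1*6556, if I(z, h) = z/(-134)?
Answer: -439155/67 ≈ -6554.6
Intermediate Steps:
I(z, h) = -z/134 (I(z, h) = z*(-1/134) = -z/134)
I(-194, 7) - 1*6556 = -1/134*(-194) - 1*6556 = 97/67 - 6556 = -439155/67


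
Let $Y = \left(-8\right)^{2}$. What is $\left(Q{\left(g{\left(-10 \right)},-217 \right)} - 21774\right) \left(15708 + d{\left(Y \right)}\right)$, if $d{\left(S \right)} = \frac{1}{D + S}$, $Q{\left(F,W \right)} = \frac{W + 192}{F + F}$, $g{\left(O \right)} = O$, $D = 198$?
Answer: $- \frac{358422749227}{1048} \approx -3.4201 \cdot 10^{8}$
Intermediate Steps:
$Y = 64$
$Q{\left(F,W \right)} = \frac{192 + W}{2 F}$
$d{\left(S \right)} = \frac{1}{198 + S}$
$\left(Q{\left(g{\left(-10 \right)},-217 \right)} - 21774\right) \left(15708 + d{\left(Y \right)}\right) = \left(\frac{192 - 217}{2 \left(-10\right)} - 21774\right) \left(15708 + \frac{1}{198 + 64}\right) = \left(\frac{1}{2} \left(- \frac{1}{10}\right) \left(-25\right) - 21774\right) \left(15708 + \frac{1}{262}\right) = \left(\frac{5}{4} - 21774\right) \left(15708 + \frac{1}{262}\right) = \left(- \frac{87091}{4}\right) \frac{4115497}{262} = - \frac{358422749227}{1048}$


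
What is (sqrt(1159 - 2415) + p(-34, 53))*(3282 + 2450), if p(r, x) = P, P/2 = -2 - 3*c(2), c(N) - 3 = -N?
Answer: -57320 + 11464*I*sqrt(314) ≈ -57320.0 + 2.0314e+5*I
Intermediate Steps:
c(N) = 3 - N
P = -10 (P = 2*(-2 - 3*(3 - 1*2)) = 2*(-2 - 3*(3 - 2)) = 2*(-2 - 3*1) = 2*(-2 - 3) = 2*(-5) = -10)
p(r, x) = -10
(sqrt(1159 - 2415) + p(-34, 53))*(3282 + 2450) = (sqrt(1159 - 2415) - 10)*(3282 + 2450) = (sqrt(-1256) - 10)*5732 = (2*I*sqrt(314) - 10)*5732 = (-10 + 2*I*sqrt(314))*5732 = -57320 + 11464*I*sqrt(314)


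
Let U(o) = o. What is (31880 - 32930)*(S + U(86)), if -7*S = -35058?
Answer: -5349000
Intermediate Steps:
S = 35058/7 (S = -1/7*(-35058) = 35058/7 ≈ 5008.3)
(31880 - 32930)*(S + U(86)) = (31880 - 32930)*(35058/7 + 86) = -1050*35660/7 = -5349000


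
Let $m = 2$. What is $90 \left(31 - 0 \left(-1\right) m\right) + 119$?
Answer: $2909$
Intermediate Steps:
$90 \left(31 - 0 \left(-1\right) m\right) + 119 = 90 \left(31 - 0 \left(-1\right) 2\right) + 119 = 90 \left(31 - 0 \cdot 2\right) + 119 = 90 \left(31 - 0\right) + 119 = 90 \left(31 + 0\right) + 119 = 90 \cdot 31 + 119 = 2790 + 119 = 2909$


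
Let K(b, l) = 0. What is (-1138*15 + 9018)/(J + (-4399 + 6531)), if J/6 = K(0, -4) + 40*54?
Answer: -183/343 ≈ -0.53353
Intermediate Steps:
J = 12960 (J = 6*(0 + 40*54) = 6*(0 + 2160) = 6*2160 = 12960)
(-1138*15 + 9018)/(J + (-4399 + 6531)) = (-1138*15 + 9018)/(12960 + (-4399 + 6531)) = (-17070 + 9018)/(12960 + 2132) = -8052/15092 = -8052*1/15092 = -183/343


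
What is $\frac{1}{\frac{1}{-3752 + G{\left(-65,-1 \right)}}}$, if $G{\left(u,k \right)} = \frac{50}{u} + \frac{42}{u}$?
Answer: $- \frac{243972}{65} \approx -3753.4$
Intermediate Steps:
$G{\left(u,k \right)} = \frac{92}{u}$
$\frac{1}{\frac{1}{-3752 + G{\left(-65,-1 \right)}}} = \frac{1}{\frac{1}{-3752 + \frac{92}{-65}}} = \frac{1}{\frac{1}{-3752 + 92 \left(- \frac{1}{65}\right)}} = \frac{1}{\frac{1}{-3752 - \frac{92}{65}}} = \frac{1}{\frac{1}{- \frac{243972}{65}}} = \frac{1}{- \frac{65}{243972}} = - \frac{243972}{65}$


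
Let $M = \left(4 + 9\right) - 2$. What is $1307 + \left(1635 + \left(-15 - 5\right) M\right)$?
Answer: $2722$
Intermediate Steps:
$M = 11$ ($M = 13 - 2 = 11$)
$1307 + \left(1635 + \left(-15 - 5\right) M\right) = 1307 + \left(1635 + \left(-15 - 5\right) 11\right) = 1307 + \left(1635 - 220\right) = 1307 + 1415 = 2722$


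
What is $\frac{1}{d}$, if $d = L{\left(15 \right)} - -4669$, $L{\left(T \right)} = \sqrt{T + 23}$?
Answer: $\frac{4669}{21799523} - \frac{\sqrt{38}}{21799523} \approx 0.0002139$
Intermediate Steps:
$L{\left(T \right)} = \sqrt{23 + T}$
$d = 4669 + \sqrt{38}$ ($d = \sqrt{23 + 15} - -4669 = \sqrt{38} + 4669 = 4669 + \sqrt{38} \approx 4675.2$)
$\frac{1}{d} = \frac{1}{4669 + \sqrt{38}}$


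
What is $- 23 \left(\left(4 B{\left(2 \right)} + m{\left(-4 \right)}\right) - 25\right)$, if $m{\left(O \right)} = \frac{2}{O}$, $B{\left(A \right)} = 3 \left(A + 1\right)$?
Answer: $- \frac{483}{2} \approx -241.5$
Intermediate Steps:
$B{\left(A \right)} = 3 + 3 A$ ($B{\left(A \right)} = 3 \left(1 + A\right) = 3 + 3 A$)
$- 23 \left(\left(4 B{\left(2 \right)} + m{\left(-4 \right)}\right) - 25\right) = - 23 \left(\left(4 \left(3 + 3 \cdot 2\right) + \frac{2}{-4}\right) - 25\right) = - 23 \left(\left(4 \left(3 + 6\right) + 2 \left(- \frac{1}{4}\right)\right) - 25\right) = - 23 \left(\left(4 \cdot 9 - \frac{1}{2}\right) - 25\right) = - 23 \left(\left(36 - \frac{1}{2}\right) - 25\right) = - 23 \left(\frac{71}{2} - 25\right) = \left(-23\right) \frac{21}{2} = - \frac{483}{2}$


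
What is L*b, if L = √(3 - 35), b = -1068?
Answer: -4272*I*√2 ≈ -6041.5*I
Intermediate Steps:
L = 4*I*√2 (L = √(-32) = 4*I*√2 ≈ 5.6569*I)
L*b = (4*I*√2)*(-1068) = -4272*I*√2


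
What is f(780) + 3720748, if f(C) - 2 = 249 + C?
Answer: 3721779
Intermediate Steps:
f(C) = 251 + C (f(C) = 2 + (249 + C) = 251 + C)
f(780) + 3720748 = (251 + 780) + 3720748 = 1031 + 3720748 = 3721779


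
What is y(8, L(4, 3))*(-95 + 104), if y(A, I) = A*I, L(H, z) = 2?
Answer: 144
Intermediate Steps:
y(8, L(4, 3))*(-95 + 104) = (8*2)*(-95 + 104) = 16*9 = 144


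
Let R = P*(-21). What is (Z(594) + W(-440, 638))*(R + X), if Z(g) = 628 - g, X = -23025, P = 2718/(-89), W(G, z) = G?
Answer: 808811682/89 ≈ 9.0878e+6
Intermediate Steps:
P = -2718/89 (P = 2718*(-1/89) = -2718/89 ≈ -30.539)
R = 57078/89 (R = -2718/89*(-21) = 57078/89 ≈ 641.33)
(Z(594) + W(-440, 638))*(R + X) = ((628 - 1*594) - 440)*(57078/89 - 23025) = ((628 - 594) - 440)*(-1992147/89) = (34 - 440)*(-1992147/89) = -406*(-1992147/89) = 808811682/89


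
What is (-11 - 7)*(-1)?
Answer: 18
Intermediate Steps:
(-11 - 7)*(-1) = -18*(-1) = 18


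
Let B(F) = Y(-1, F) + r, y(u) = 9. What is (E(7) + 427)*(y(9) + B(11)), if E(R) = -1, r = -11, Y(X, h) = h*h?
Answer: 50694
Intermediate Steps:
Y(X, h) = h**2
B(F) = -11 + F**2 (B(F) = F**2 - 11 = -11 + F**2)
(E(7) + 427)*(y(9) + B(11)) = (-1 + 427)*(9 + (-11 + 11**2)) = 426*(9 + (-11 + 121)) = 426*(9 + 110) = 426*119 = 50694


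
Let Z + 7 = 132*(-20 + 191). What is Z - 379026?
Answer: -356461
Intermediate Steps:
Z = 22565 (Z = -7 + 132*(-20 + 191) = -7 + 132*171 = -7 + 22572 = 22565)
Z - 379026 = 22565 - 379026 = -356461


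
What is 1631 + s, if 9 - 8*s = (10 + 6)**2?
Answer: 12801/8 ≈ 1600.1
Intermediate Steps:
s = -247/8 (s = 9/8 - (10 + 6)**2/8 = 9/8 - 1/8*16**2 = 9/8 - 1/8*256 = 9/8 - 32 = -247/8 ≈ -30.875)
1631 + s = 1631 - 247/8 = 12801/8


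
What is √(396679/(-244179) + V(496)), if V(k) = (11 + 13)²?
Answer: 5*√152205371227/81393 ≈ 23.966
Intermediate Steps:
V(k) = 576 (V(k) = 24² = 576)
√(396679/(-244179) + V(496)) = √(396679/(-244179) + 576) = √(396679*(-1/244179) + 576) = √(-396679/244179 + 576) = √(140250425/244179) = 5*√152205371227/81393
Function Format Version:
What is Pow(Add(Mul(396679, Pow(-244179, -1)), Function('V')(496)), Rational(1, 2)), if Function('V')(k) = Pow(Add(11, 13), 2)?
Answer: Mul(Rational(5, 81393), Pow(152205371227, Rational(1, 2))) ≈ 23.966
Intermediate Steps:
Function('V')(k) = 576 (Function('V')(k) = Pow(24, 2) = 576)
Pow(Add(Mul(396679, Pow(-244179, -1)), Function('V')(496)), Rational(1, 2)) = Pow(Add(Mul(396679, Pow(-244179, -1)), 576), Rational(1, 2)) = Pow(Add(Mul(396679, Rational(-1, 244179)), 576), Rational(1, 2)) = Pow(Add(Rational(-396679, 244179), 576), Rational(1, 2)) = Pow(Rational(140250425, 244179), Rational(1, 2)) = Mul(Rational(5, 81393), Pow(152205371227, Rational(1, 2)))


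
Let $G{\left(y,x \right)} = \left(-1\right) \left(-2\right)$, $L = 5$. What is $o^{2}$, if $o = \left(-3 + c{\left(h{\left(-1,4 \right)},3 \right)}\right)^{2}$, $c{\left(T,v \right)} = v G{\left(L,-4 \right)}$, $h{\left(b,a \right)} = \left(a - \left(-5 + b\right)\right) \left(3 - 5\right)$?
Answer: $81$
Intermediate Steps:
$G{\left(y,x \right)} = 2$
$h{\left(b,a \right)} = -10 - 2 a + 2 b$ ($h{\left(b,a \right)} = \left(5 + a - b\right) \left(-2\right) = -10 - 2 a + 2 b$)
$c{\left(T,v \right)} = 2 v$ ($c{\left(T,v \right)} = v 2 = 2 v$)
$o = 9$ ($o = \left(-3 + 2 \cdot 3\right)^{2} = \left(-3 + 6\right)^{2} = 3^{2} = 9$)
$o^{2} = 9^{2} = 81$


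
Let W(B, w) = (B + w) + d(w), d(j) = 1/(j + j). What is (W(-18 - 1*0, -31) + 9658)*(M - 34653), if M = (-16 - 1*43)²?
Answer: -9285468602/31 ≈ -2.9953e+8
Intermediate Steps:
M = 3481 (M = (-16 - 43)² = (-59)² = 3481)
d(j) = 1/(2*j)
W(B, w) = B + w + 1/(2*w) (W(B, w) = (B + w) + 1/(2*w) = B + w + 1/(2*w))
(W(-18 - 1*0, -31) + 9658)*(M - 34653) = (((-18 - 1*0) - 31 + (½)/(-31)) + 9658)*(3481 - 34653) = (((-18 + 0) - 31 + (½)*(-1/31)) + 9658)*(-31172) = ((-18 - 31 - 1/62) + 9658)*(-31172) = (-3039/62 + 9658)*(-31172) = (595757/62)*(-31172) = -9285468602/31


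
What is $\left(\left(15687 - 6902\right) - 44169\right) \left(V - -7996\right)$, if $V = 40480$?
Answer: $-1715274784$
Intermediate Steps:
$\left(\left(15687 - 6902\right) - 44169\right) \left(V - -7996\right) = \left(\left(15687 - 6902\right) - 44169\right) \left(40480 - -7996\right) = \left(8785 - 44169\right) \left(40480 + \left(-8660 + 16656\right)\right) = - 35384 \left(40480 + 7996\right) = \left(-35384\right) 48476 = -1715274784$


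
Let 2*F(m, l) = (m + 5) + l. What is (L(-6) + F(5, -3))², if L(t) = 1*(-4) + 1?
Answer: ¼ ≈ 0.25000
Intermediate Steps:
F(m, l) = 5/2 + l/2 + m/2 (F(m, l) = ((m + 5) + l)/2 = ((5 + m) + l)/2 = (5 + l + m)/2 = 5/2 + l/2 + m/2)
L(t) = -3 (L(t) = -4 + 1 = -3)
(L(-6) + F(5, -3))² = (-3 + (5/2 + (½)*(-3) + (½)*5))² = (-3 + (5/2 - 3/2 + 5/2))² = (-3 + 7/2)² = (½)² = ¼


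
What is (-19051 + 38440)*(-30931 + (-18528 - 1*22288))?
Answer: -1391102583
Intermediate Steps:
(-19051 + 38440)*(-30931 + (-18528 - 1*22288)) = 19389*(-30931 + (-18528 - 22288)) = 19389*(-30931 - 40816) = 19389*(-71747) = -1391102583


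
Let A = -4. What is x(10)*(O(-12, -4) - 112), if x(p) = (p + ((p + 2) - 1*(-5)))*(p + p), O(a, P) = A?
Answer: -62640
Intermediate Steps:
O(a, P) = -4
x(p) = 2*p*(7 + 2*p) (x(p) = (p + ((2 + p) + 5))*(2*p) = (p + (7 + p))*(2*p) = (7 + 2*p)*(2*p) = 2*p*(7 + 2*p))
x(10)*(O(-12, -4) - 112) = (2*10*(7 + 2*10))*(-4 - 112) = (2*10*(7 + 20))*(-116) = (2*10*27)*(-116) = 540*(-116) = -62640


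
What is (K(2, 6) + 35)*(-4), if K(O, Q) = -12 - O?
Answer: -84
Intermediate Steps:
(K(2, 6) + 35)*(-4) = ((-12 - 1*2) + 35)*(-4) = ((-12 - 2) + 35)*(-4) = (-14 + 35)*(-4) = 21*(-4) = -84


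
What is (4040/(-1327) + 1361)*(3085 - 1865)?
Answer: 2198448540/1327 ≈ 1.6567e+6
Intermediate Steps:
(4040/(-1327) + 1361)*(3085 - 1865) = (4040*(-1/1327) + 1361)*1220 = (-4040/1327 + 1361)*1220 = (1802007/1327)*1220 = 2198448540/1327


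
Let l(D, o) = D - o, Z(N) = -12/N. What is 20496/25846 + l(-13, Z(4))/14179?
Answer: 145177162/183235217 ≈ 0.79230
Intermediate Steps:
20496/25846 + l(-13, Z(4))/14179 = 20496/25846 + (-13 - (-12)/4)/14179 = 20496*(1/25846) + (-13 - (-12)/4)*(1/14179) = 10248/12923 + (-13 - 1*(-3))*(1/14179) = 10248/12923 + (-13 + 3)*(1/14179) = 10248/12923 - 10*1/14179 = 10248/12923 - 10/14179 = 145177162/183235217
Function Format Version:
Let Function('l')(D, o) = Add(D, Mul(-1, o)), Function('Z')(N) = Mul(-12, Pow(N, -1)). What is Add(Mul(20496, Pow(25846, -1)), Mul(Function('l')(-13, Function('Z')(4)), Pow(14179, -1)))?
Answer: Rational(145177162, 183235217) ≈ 0.79230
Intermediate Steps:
Add(Mul(20496, Pow(25846, -1)), Mul(Function('l')(-13, Function('Z')(4)), Pow(14179, -1))) = Add(Mul(20496, Pow(25846, -1)), Mul(Add(-13, Mul(-1, Mul(-12, Pow(4, -1)))), Pow(14179, -1))) = Add(Mul(20496, Rational(1, 25846)), Mul(Add(-13, Mul(-1, Mul(-12, Rational(1, 4)))), Rational(1, 14179))) = Add(Rational(10248, 12923), Mul(Add(-13, Mul(-1, -3)), Rational(1, 14179))) = Add(Rational(10248, 12923), Mul(Add(-13, 3), Rational(1, 14179))) = Add(Rational(10248, 12923), Mul(-10, Rational(1, 14179))) = Add(Rational(10248, 12923), Rational(-10, 14179)) = Rational(145177162, 183235217)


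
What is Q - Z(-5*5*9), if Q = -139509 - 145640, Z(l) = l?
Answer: -284924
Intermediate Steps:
Q = -285149
Q - Z(-5*5*9) = -285149 - (-5*5)*9 = -285149 - (-25)*9 = -285149 - 1*(-225) = -285149 + 225 = -284924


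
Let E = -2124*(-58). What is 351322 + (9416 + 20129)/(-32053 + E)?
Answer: 32019165303/91139 ≈ 3.5132e+5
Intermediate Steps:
E = 123192
351322 + (9416 + 20129)/(-32053 + E) = 351322 + (9416 + 20129)/(-32053 + 123192) = 351322 + 29545/91139 = 32019165303/91139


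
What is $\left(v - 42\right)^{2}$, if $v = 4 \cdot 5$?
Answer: $484$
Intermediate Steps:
$v = 20$
$\left(v - 42\right)^{2} = \left(20 - 42\right)^{2} = \left(-22\right)^{2} = 484$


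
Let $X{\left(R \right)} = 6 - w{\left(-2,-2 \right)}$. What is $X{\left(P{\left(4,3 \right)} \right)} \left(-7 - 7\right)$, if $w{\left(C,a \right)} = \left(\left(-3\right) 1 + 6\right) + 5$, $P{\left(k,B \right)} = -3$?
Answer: $28$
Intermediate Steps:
$w{\left(C,a \right)} = 8$ ($w{\left(C,a \right)} = \left(-3 + 6\right) + 5 = 3 + 5 = 8$)
$X{\left(R \right)} = -2$ ($X{\left(R \right)} = 6 - 8 = -2$)
$X{\left(P{\left(4,3 \right)} \right)} \left(-7 - 7\right) = - 2 \left(-7 - 7\right) = \left(-2\right) \left(-14\right) = 28$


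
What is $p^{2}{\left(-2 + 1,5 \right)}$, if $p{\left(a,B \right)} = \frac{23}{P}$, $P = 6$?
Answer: $\frac{529}{36} \approx 14.694$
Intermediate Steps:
$p{\left(a,B \right)} = \frac{23}{6}$
$p^{2}{\left(-2 + 1,5 \right)} = \left(\frac{23}{6}\right)^{2} = \frac{529}{36}$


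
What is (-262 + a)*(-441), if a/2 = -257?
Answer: 342216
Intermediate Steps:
a = -514 (a = 2*(-257) = -514)
(-262 + a)*(-441) = (-262 - 514)*(-441) = -776*(-441) = 342216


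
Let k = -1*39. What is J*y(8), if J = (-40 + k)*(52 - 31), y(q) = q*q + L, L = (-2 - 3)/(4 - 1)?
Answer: -103411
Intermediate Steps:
L = -5/3 ≈ -1.6667
k = -39
y(q) = -5/3 + q² (y(q) = q*q - 5/3 = q² - 5/3 = -5/3 + q²)
J = -1659 (J = (-40 - 39)*(52 - 31) = -79*21 = -1659)
J*y(8) = -1659*(-5/3 + 8²) = -1659*(-5/3 + 64) = -1659*187/3 = -103411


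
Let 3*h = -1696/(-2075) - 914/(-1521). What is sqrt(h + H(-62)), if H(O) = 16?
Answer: sqrt(38835973734)/48555 ≈ 4.0587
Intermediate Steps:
h = 4476166/9468225 (h = (-1696/(-2075) - 914/(-1521))/3 = (-1696*(-1/2075) - 914*(-1/1521))/3 = (1696/2075 + 914/1521)/3 = (1/3)*(4476166/3156075) = 4476166/9468225 ≈ 0.47276)
sqrt(h + H(-62)) = sqrt(4476166/9468225 + 16) = sqrt(155967766/9468225) = sqrt(38835973734)/48555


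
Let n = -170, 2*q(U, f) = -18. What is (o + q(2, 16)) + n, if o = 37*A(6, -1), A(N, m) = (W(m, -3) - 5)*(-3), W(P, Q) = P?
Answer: 487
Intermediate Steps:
q(U, f) = -9 (q(U, f) = (1/2)*(-18) = -9)
A(N, m) = 15 - 3*m (A(N, m) = (m - 5)*(-3) = (-5 + m)*(-3) = 15 - 3*m)
o = 666 (o = 37*(15 - 3*(-1)) = 37*(15 + 3) = 37*18 = 666)
(o + q(2, 16)) + n = (666 - 9) - 170 = 657 - 170 = 487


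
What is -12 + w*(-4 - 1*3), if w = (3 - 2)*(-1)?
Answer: -5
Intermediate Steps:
w = -1 (w = 1*(-1) = -1)
-12 + w*(-4 - 1*3) = -12 - (-4 - 1*3) = -12 - (-4 - 3) = -12 - 1*(-7) = -12 + 7 = -5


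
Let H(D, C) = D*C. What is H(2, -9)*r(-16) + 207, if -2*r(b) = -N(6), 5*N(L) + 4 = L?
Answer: 1017/5 ≈ 203.40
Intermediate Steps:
N(L) = -⅘ + L/5
H(D, C) = C*D
r(b) = ⅕ (r(b) = -(-1)*(-⅘ + (⅕)*6)/2 = -(-1)*(-⅘ + 6/5)/2 = -(-1)*2/(2*5) = -½*(-⅖) = ⅕)
H(2, -9)*r(-16) + 207 = -9*2*(⅕) + 207 = -18*⅕ + 207 = -18/5 + 207 = 1017/5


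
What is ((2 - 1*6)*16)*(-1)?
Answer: 64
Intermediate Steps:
((2 - 1*6)*16)*(-1) = ((2 - 6)*16)*(-1) = -4*16*(-1) = -64*(-1) = 64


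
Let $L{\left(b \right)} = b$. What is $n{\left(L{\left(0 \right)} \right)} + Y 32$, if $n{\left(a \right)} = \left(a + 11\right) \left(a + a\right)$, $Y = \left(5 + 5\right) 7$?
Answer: $2240$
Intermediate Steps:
$Y = 70$ ($Y = 10 \cdot 7 = 70$)
$n{\left(a \right)} = 2 a \left(11 + a\right)$ ($n{\left(a \right)} = \left(11 + a\right) 2 a = 2 a \left(11 + a\right)$)
$n{\left(L{\left(0 \right)} \right)} + Y 32 = 2 \cdot 0 \left(11 + 0\right) + 70 \cdot 32 = 2 \cdot 0 \cdot 11 + 2240 = 0 + 2240 = 2240$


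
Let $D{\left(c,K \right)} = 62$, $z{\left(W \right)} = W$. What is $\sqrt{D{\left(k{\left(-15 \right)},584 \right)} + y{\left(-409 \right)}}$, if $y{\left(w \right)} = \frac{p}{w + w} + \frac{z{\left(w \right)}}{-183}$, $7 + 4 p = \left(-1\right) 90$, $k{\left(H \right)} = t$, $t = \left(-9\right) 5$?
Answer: $\frac{\sqrt{5760241736034}}{299388} \approx 8.0165$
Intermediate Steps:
$t = -45$
$k{\left(H \right)} = -45$
$p = - \frac{97}{4}$ ($p = - \frac{7}{4} + \frac{\left(-1\right) 90}{4} = - \frac{7}{4} + \frac{1}{4} \left(-90\right) = - \frac{7}{4} - \frac{45}{2} = - \frac{97}{4} \approx -24.25$)
$y{\left(w \right)} = - \frac{97}{8 w} - \frac{w}{183}$ ($y{\left(w \right)} = - \frac{97}{4 \left(w + w\right)} + \frac{w}{-183} = - \frac{97}{4 \cdot 2 w} + w \left(- \frac{1}{183}\right) = - \frac{97 \frac{1}{2 w}}{4} - \frac{w}{183} = - \frac{97}{8 w} - \frac{w}{183}$)
$\sqrt{D{\left(k{\left(-15 \right)},584 \right)} + y{\left(-409 \right)}} = \sqrt{62 - \left(- \frac{409}{183} + \frac{97}{8 \left(-409\right)}\right)} = \sqrt{62 + \left(\left(- \frac{97}{8}\right) \left(- \frac{1}{409}\right) + \frac{409}{183}\right)} = \sqrt{62 + \left(\frac{97}{3272} + \frac{409}{183}\right)} = \sqrt{62 + \frac{1355999}{598776}} = \sqrt{\frac{38480111}{598776}} = \frac{\sqrt{5760241736034}}{299388}$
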